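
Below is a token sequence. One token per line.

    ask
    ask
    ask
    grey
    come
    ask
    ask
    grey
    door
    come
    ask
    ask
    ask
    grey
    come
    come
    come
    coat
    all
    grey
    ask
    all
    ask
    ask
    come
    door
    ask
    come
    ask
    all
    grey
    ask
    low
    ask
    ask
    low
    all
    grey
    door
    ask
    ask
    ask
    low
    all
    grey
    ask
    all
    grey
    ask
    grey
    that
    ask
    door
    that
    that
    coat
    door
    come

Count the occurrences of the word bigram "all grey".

5

Scanning the 57 overlapping bigram windows for "all grey":
  position 19–20: all grey
  position 30–31: all grey
  position 37–38: all grey
  position 44–45: all grey
  position 47–48: all grey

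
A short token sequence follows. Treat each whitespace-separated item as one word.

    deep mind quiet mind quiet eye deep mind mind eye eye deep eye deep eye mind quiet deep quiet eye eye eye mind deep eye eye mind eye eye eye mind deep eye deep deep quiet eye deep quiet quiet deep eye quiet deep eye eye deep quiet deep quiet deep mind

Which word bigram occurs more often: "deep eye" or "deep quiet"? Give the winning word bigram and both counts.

"deep eye" (6 vs 5)

"deep eye": 6 occurrences
"deep quiet": 5 occurrences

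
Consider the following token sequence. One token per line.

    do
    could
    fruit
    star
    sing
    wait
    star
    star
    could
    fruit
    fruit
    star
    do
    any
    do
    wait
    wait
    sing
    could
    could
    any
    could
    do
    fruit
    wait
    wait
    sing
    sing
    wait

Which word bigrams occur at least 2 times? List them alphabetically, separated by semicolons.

Bigram counts meeting the condition (at least 2 times):
  could fruit: 2
  fruit star: 2
  sing wait: 2
  wait sing: 2
  wait wait: 2

could fruit; fruit star; sing wait; wait sing; wait wait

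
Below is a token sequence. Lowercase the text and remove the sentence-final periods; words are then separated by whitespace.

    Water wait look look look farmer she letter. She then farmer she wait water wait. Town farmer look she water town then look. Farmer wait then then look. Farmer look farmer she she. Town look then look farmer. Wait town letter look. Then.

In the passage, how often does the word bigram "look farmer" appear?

5

Scanning the 42 overlapping bigram windows for "look farmer":
  position 5–6: look farmer
  position 23–24: look farmer
  position 28–29: look farmer
  position 30–31: look farmer
  position 37–38: look farmer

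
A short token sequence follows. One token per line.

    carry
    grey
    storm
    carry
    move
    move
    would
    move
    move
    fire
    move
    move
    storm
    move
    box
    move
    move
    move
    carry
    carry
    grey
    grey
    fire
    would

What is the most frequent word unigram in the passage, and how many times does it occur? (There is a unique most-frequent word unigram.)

Unigram frequencies (highest first):
  move: 10
  carry: 4
  grey: 3
  storm: 2
  would: 2
  fire: 2
  … (1 more, each ≤ 1)

"move", 10 times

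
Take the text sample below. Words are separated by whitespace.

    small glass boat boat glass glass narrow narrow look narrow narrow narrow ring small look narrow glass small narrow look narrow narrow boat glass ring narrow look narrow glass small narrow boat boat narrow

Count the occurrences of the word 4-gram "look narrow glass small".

Scanning the 31 overlapping 4-gram windows for "look narrow glass small":
  position 15–18: look narrow glass small
  position 27–30: look narrow glass small

2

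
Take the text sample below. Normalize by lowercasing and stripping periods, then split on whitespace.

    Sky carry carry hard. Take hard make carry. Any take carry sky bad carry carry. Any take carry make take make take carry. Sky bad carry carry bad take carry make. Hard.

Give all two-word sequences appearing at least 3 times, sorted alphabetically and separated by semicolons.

carry carry; take carry

Bigram counts meeting the condition (at least 3 times):
  carry carry: 3
  take carry: 4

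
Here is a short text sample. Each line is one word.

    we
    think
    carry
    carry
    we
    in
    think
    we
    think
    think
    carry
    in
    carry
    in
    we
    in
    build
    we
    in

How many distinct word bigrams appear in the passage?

13

19 tokens → 18 bigram windows in total.
Repeated bigrams (each contributes count−1 duplicates):
  we in: 3
  carry in: 2
  think carry: 2
  we think: 2
5 duplicate windows → 18 − 5 = 13 distinct.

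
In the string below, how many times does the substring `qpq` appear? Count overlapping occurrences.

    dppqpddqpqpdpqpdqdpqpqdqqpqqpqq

Sliding a length-3 window over the 31 characters (29 positions):
  position 8–10: qpq
  position 20–22: qpq
  position 25–27: qpq
  position 28–30: qpq

4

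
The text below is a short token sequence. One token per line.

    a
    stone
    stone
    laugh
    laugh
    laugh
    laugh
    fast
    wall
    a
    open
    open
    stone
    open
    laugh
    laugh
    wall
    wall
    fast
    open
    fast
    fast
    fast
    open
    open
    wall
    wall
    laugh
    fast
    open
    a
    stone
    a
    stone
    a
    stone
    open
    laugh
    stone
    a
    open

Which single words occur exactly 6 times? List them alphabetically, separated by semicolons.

a; fast

Unigram counts meeting the condition (exactly 6 times):
  a: 6
  fast: 6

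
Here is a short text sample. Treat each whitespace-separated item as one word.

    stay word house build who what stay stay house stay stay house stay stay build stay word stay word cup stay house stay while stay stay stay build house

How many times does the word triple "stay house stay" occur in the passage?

3

Scanning the 27 overlapping trigram windows for "stay house stay":
  position 8–10: stay house stay
  position 11–13: stay house stay
  position 21–23: stay house stay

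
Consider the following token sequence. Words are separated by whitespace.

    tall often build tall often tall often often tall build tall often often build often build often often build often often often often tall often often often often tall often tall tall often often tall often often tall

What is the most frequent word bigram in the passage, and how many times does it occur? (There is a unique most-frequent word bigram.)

"often often", 11 times

Bigram frequencies (highest first):
  often often: 11
  tall often: 8
  often tall: 7
  often build: 4
  build often: 3
  build tall: 2
  … (2 more, each ≤ 1)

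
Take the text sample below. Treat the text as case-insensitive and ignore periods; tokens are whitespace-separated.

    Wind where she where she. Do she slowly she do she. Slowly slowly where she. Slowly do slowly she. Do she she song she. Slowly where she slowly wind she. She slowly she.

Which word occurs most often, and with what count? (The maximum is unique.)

"she", 14 times

Unigram frequencies (highest first):
  she: 14
  slowly: 8
  where: 4
  do: 4
  wind: 2
  song: 1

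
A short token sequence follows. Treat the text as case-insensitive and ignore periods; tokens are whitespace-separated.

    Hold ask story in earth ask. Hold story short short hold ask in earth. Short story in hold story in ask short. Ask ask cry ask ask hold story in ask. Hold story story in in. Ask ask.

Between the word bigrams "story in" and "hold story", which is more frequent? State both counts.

"story in" (5 vs 4)

"story in": 5 occurrences
"hold story": 4 occurrences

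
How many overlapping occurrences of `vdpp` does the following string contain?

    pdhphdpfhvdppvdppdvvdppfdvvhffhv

Sliding a length-4 window over the 32 characters (29 positions):
  position 10–13: vdpp
  position 14–17: vdpp
  position 20–23: vdpp

3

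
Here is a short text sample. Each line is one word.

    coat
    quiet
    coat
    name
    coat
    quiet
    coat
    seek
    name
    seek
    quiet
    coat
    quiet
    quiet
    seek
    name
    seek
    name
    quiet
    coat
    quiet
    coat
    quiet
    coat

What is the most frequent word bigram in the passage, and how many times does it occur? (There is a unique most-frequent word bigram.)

Bigram frequencies (highest first):
  quiet coat: 6
  coat quiet: 5
  seek name: 3
  name seek: 2
  coat name: 1
  name coat: 1
  … (5 more, each ≤ 1)

"quiet coat", 6 times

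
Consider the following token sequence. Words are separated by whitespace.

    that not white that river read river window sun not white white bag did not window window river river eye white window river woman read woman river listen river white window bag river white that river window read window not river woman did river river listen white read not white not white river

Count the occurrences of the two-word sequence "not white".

4

Scanning the 52 overlapping bigram windows for "not white":
  position 2–3: not white
  position 10–11: not white
  position 49–50: not white
  position 51–52: not white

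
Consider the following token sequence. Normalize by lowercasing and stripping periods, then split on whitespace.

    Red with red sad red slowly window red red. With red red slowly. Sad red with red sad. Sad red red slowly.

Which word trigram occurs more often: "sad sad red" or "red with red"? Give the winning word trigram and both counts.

"red with red" (3 vs 1)

"sad sad red": 1 occurrence
"red with red": 3 occurrences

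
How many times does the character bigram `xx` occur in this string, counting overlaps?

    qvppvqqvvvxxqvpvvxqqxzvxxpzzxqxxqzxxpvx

4

Sliding a length-2 window over the 39 characters (38 positions):
  position 11–12: xx
  position 24–25: xx
  position 31–32: xx
  position 35–36: xx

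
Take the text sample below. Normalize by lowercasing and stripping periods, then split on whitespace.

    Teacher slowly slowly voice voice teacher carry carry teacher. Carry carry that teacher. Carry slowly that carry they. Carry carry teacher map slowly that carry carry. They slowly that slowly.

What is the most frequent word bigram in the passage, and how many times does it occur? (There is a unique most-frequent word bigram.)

Bigram frequencies (highest first):
  carry carry: 4
  teacher carry: 3
  slowly that: 3
  carry teacher: 2
  that carry: 2
  carry they: 2
  … (13 more, each ≤ 1)

"carry carry", 4 times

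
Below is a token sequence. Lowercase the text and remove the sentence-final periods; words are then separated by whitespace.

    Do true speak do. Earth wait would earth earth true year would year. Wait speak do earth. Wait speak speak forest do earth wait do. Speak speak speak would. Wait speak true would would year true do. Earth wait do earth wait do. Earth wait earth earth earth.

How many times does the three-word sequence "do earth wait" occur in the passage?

6

Scanning the 46 overlapping trigram windows for "do earth wait":
  position 4–6: do earth wait
  position 16–18: do earth wait
  position 22–24: do earth wait
  position 37–39: do earth wait
  position 40–42: do earth wait
  position 43–45: do earth wait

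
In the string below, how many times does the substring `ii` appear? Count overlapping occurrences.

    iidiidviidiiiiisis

Sliding a length-2 window over the 18 characters (17 positions):
  position 1–2: ii
  position 4–5: ii
  position 8–9: ii
  position 11–12: ii
  position 12–13: ii
  position 13–14: ii
  position 14–15: ii

7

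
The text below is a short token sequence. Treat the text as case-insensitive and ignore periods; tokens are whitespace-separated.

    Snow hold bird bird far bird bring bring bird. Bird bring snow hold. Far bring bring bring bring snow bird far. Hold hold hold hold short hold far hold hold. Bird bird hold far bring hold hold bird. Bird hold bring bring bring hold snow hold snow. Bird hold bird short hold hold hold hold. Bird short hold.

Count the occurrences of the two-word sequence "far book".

0

Scanning the 57 overlapping bigram windows for "far book":
  (none found)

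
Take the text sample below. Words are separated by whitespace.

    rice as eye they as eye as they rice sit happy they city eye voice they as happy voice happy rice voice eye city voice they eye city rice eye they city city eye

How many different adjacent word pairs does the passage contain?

26

34 tokens → 33 bigram windows in total.
Repeated bigrams (each contributes count−1 duplicates):
  as eye: 2
  city eye: 2
  eye city: 2
  eye they: 2
  they as: 2
  they city: 2
  voice they: 2
7 duplicate windows → 33 − 7 = 26 distinct.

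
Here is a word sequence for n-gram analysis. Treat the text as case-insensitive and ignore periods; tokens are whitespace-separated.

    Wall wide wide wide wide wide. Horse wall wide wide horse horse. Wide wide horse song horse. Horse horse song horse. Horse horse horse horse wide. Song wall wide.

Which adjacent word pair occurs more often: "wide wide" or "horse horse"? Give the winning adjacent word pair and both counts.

"wide wide": 6 occurrences
"horse horse": 7 occurrences

"horse horse" (7 vs 6)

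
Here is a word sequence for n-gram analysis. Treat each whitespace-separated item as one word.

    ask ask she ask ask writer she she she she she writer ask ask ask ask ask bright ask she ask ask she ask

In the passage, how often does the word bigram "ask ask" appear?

Scanning the 23 overlapping bigram windows for "ask ask":
  position 1–2: ask ask
  position 4–5: ask ask
  position 13–14: ask ask
  position 14–15: ask ask
  position 15–16: ask ask
  position 16–17: ask ask
  position 21–22: ask ask

7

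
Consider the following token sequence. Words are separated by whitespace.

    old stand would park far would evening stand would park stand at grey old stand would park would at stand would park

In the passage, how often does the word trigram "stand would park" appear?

4

Scanning the 20 overlapping trigram windows for "stand would park":
  position 2–4: stand would park
  position 8–10: stand would park
  position 15–17: stand would park
  position 20–22: stand would park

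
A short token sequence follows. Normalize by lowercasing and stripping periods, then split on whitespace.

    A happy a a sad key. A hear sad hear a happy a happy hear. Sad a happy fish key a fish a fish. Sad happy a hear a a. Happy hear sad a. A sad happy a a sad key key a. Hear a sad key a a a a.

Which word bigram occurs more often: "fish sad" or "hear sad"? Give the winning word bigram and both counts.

"fish sad": 1 occurrence
"hear sad": 3 occurrences

"hear sad" (3 vs 1)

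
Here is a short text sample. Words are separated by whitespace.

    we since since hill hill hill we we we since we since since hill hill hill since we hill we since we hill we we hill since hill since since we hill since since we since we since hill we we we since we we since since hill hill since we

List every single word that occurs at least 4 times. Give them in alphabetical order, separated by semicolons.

hill; since; we

Unigram counts meeting the condition (at least 4 times):
  hill: 14
  since: 18
  we: 19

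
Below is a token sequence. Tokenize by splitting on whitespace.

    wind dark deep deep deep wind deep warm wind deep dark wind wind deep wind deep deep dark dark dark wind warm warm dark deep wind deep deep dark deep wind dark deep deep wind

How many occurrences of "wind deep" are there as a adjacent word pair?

5

Scanning the 34 overlapping bigram windows for "wind deep":
  position 6–7: wind deep
  position 9–10: wind deep
  position 13–14: wind deep
  position 15–16: wind deep
  position 26–27: wind deep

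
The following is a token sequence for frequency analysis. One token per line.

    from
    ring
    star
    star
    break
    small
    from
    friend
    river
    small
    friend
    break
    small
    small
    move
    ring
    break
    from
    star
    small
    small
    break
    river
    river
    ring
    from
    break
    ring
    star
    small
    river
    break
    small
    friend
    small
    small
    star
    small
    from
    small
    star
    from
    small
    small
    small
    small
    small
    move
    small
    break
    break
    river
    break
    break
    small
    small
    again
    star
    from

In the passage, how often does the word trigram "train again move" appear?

0

Scanning the 57 overlapping trigram windows for "train again move":
  (none found)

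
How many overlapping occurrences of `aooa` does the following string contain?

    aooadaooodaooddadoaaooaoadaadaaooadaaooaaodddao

4

Sliding a length-4 window over the 47 characters (44 positions):
  position 1–4: aooa
  position 20–23: aooa
  position 31–34: aooa
  position 37–40: aooa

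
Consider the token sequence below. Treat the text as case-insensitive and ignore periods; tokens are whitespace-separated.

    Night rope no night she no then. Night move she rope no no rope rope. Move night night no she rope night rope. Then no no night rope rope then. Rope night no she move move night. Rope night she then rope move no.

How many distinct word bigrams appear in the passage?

26

44 tokens → 43 bigram windows in total.
Repeated bigrams (each contributes count−1 duplicates):
  night rope: 4
  rope night: 3
  move night: 2
  night no: 2
  night she: 2
  no night: 2
  no no: 2
  no she: 2
  … (6 more repeated)
17 duplicate windows → 43 − 17 = 26 distinct.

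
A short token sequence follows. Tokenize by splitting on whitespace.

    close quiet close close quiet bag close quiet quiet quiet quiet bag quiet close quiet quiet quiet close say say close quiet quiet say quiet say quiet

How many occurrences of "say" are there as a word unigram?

4

Scanning the 27 tokens for "say":
  position 19: say
  position 20: say
  position 24: say
  position 26: say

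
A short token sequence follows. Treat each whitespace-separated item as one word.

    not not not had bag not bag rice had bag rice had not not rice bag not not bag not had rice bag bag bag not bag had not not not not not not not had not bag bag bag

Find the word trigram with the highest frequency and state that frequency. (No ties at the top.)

Trigram frequencies (highest first):
  not not not: 6
  not not had: 2
  bag not bag: 2
  bag rice had: 2
  had not not: 2
  bag bag bag: 2
  … (22 more, each ≤ 1)

"not not not", 6 times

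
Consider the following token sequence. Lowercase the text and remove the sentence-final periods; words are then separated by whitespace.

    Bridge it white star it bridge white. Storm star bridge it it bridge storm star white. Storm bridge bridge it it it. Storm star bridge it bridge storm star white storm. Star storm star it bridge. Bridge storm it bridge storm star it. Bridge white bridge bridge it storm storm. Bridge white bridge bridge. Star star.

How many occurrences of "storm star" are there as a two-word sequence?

Scanning the 55 overlapping bigram windows for "storm star":
  position 8–9: storm star
  position 14–15: storm star
  position 23–24: storm star
  position 28–29: storm star
  position 31–32: storm star
  position 33–34: storm star
  position 41–42: storm star

7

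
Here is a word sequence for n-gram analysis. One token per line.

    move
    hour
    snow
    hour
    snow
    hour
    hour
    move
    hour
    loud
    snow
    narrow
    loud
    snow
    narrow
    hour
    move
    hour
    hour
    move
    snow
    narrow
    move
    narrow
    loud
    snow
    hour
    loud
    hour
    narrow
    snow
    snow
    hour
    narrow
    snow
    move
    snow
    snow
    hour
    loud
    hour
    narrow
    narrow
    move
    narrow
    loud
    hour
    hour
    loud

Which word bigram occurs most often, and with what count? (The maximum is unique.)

Bigram frequencies (highest first):
  snow hour: 5
  hour loud: 4
  move hour: 3
  hour hour: 3
  hour move: 3
  loud snow: 3
  … (13 more, each ≤ 3)

"snow hour", 5 times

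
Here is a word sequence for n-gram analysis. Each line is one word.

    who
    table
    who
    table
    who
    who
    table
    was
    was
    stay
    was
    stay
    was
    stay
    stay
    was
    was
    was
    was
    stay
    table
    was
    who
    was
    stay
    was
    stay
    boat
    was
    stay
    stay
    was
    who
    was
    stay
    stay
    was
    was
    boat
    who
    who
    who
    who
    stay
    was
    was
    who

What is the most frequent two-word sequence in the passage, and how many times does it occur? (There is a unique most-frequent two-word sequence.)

"was stay", 8 times

Bigram frequencies (highest first):
  was stay: 8
  stay was: 7
  was was: 6
  who who: 4
  who table: 3
  stay stay: 3
  … (10 more, each ≤ 3)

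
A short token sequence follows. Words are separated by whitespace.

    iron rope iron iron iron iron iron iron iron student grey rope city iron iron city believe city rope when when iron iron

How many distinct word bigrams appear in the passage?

23 tokens → 22 bigram windows in total.
Repeated bigrams (each contributes count−1 duplicates):
  iron iron: 8
7 duplicate windows → 22 − 7 = 15 distinct.

15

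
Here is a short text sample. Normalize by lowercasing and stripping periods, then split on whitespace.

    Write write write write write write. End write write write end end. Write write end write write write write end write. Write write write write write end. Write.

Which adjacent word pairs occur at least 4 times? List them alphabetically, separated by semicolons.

end write; write end; write write

Bigram counts meeting the condition (at least 4 times):
  end write: 5
  write end: 5
  write write: 16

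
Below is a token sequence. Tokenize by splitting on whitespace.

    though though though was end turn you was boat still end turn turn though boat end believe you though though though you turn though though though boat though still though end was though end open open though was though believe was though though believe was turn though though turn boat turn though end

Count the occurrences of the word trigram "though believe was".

Scanning the 51 overlapping trigram windows for "though believe was":
  position 39–41: though believe was
  position 43–45: though believe was

2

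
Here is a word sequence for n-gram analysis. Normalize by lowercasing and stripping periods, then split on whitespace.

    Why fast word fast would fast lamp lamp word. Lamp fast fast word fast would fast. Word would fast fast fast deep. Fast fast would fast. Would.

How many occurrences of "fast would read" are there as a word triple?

0

Scanning the 25 overlapping trigram windows for "fast would read":
  (none found)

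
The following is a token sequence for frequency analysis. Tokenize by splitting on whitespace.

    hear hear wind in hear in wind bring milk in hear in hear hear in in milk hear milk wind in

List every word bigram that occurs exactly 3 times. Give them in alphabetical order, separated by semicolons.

hear in; in hear

Bigram counts meeting the condition (exactly 3 times):
  hear in: 3
  in hear: 3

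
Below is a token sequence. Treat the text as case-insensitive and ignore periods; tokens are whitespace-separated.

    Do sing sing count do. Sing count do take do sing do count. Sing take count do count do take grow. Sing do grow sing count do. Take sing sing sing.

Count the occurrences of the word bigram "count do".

Scanning the 30 overlapping bigram windows for "count do":
  position 4–5: count do
  position 7–8: count do
  position 16–17: count do
  position 18–19: count do
  position 26–27: count do

5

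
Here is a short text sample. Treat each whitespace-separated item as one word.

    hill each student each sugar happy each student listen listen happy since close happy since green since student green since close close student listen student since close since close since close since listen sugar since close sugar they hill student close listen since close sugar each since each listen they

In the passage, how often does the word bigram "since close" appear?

7

Scanning the 49 overlapping bigram windows for "since close":
  position 12–13: since close
  position 20–21: since close
  position 26–27: since close
  position 28–29: since close
  position 30–31: since close
  position 35–36: since close
  position 43–44: since close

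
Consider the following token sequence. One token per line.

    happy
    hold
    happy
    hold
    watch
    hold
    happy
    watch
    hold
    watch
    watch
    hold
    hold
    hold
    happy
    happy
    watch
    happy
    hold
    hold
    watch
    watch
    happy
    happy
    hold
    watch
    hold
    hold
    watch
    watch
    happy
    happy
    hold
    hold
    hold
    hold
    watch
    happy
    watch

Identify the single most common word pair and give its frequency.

"hold hold", 7 times

Bigram frequencies (highest first):
  hold hold: 7
  hold watch: 6
  happy hold: 5
  watch hold: 4
  watch happy: 4
  hold happy: 3
  … (3 more, each ≤ 3)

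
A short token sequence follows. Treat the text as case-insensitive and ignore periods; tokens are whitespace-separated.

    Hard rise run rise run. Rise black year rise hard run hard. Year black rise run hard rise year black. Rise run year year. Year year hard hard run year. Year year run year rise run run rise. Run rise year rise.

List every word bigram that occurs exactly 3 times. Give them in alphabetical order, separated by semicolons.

Bigram counts meeting the condition (exactly 3 times):
  run year: 3
  year rise: 3

run year; year rise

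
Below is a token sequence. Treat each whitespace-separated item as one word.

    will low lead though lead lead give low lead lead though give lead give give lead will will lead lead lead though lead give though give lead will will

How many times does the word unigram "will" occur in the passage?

5

Scanning the 29 tokens for "will":
  position 1: will
  position 17: will
  position 18: will
  position 28: will
  position 29: will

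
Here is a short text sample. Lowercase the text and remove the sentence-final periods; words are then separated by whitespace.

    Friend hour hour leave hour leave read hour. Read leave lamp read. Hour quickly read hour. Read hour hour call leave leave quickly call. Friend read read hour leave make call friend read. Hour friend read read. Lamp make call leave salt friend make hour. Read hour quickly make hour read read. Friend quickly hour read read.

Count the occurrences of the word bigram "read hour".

Scanning the 56 overlapping bigram windows for "read hour":
  position 7–8: read hour
  position 12–13: read hour
  position 15–16: read hour
  position 17–18: read hour
  position 27–28: read hour
  position 33–34: read hour
  position 46–47: read hour

7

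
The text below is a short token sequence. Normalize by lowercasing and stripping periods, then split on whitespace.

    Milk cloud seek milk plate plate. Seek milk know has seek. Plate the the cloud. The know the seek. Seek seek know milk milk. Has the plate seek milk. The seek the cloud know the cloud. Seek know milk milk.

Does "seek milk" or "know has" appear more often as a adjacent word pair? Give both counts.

"seek milk" (3 vs 1)

"seek milk": 3 occurrences
"know has": 1 occurrence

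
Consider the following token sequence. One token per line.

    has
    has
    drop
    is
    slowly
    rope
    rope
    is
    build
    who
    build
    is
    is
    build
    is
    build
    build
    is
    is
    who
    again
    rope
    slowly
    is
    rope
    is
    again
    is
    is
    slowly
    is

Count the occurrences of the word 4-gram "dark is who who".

Scanning the 28 overlapping 4-gram windows for "dark is who who":
  (none found)

0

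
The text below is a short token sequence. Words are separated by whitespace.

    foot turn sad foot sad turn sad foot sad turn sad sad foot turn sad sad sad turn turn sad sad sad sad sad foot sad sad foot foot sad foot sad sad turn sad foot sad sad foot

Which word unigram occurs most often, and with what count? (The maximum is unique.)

"sad", 22 times

Unigram frequencies (highest first):
  sad: 22
  foot: 10
  turn: 7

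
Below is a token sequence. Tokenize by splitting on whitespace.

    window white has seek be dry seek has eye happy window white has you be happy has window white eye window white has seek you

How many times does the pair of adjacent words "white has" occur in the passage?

3

Scanning the 24 overlapping bigram windows for "white has":
  position 2–3: white has
  position 12–13: white has
  position 22–23: white has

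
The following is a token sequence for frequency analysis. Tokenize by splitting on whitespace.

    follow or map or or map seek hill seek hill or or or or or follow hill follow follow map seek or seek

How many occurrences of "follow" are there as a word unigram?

Scanning the 23 tokens for "follow":
  position 1: follow
  position 16: follow
  position 18: follow
  position 19: follow

4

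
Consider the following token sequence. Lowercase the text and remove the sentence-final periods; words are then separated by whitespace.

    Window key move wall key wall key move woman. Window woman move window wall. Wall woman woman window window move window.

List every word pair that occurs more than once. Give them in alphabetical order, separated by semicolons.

key move; move window; wall key; woman window

Bigram counts meeting the condition (more than once):
  key move: 2
  move window: 2
  wall key: 2
  woman window: 2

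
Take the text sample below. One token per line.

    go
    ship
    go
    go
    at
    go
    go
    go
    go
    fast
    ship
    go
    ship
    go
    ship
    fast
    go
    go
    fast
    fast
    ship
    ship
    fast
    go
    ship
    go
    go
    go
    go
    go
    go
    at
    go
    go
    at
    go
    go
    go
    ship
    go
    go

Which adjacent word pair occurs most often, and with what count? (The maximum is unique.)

Bigram frequencies (highest first):
  go go: 14
  go ship: 5
  ship go: 5
  go at: 3
  at go: 3
  go fast: 2
  … (5 more, each ≤ 2)

"go go", 14 times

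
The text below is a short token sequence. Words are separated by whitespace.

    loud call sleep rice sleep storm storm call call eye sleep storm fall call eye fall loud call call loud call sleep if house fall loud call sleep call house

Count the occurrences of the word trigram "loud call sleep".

3

Scanning the 28 overlapping trigram windows for "loud call sleep":
  position 1–3: loud call sleep
  position 20–22: loud call sleep
  position 26–28: loud call sleep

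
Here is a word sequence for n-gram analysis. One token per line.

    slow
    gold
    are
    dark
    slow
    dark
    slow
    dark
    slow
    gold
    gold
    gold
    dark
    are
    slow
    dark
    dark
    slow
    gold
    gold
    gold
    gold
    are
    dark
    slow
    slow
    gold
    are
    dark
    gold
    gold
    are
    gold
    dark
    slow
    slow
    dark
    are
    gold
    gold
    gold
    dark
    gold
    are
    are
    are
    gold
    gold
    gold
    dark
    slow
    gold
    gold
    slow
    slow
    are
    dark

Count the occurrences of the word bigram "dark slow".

7

Scanning the 56 overlapping bigram windows for "dark slow":
  position 4–5: dark slow
  position 6–7: dark slow
  position 8–9: dark slow
  position 17–18: dark slow
  position 24–25: dark slow
  position 34–35: dark slow
  position 50–51: dark slow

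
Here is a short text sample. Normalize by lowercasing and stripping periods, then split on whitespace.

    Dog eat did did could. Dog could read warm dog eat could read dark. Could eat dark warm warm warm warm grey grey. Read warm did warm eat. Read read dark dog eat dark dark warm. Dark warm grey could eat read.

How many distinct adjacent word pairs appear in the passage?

42 tokens → 41 bigram windows in total.
Repeated bigrams (each contributes count−1 duplicates):
  dark warm: 3
  dog eat: 3
  warm warm: 3
  could eat: 2
  could read: 2
  eat dark: 2
  eat read: 2
  read dark: 2
  … (2 more repeated)
13 duplicate windows → 41 − 13 = 28 distinct.

28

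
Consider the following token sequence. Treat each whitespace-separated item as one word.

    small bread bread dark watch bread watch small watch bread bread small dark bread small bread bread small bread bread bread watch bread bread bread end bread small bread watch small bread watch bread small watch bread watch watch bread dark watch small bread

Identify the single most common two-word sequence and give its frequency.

Bigram frequencies (highest first):
  bread bread: 7
  small bread: 6
  watch bread: 6
  bread watch: 5
  bread small: 5
  watch small: 3
  … (8 more, each ≤ 2)

"bread bread", 7 times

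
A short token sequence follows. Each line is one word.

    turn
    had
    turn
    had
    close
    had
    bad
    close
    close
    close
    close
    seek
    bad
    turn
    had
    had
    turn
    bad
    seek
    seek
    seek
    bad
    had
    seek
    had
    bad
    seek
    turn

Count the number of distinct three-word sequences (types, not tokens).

28 tokens → 26 trigram windows in total.
Repeated trigrams (each contributes count−1 duplicates):
  close close close: 2
1 duplicate windows → 26 − 1 = 25 distinct.

25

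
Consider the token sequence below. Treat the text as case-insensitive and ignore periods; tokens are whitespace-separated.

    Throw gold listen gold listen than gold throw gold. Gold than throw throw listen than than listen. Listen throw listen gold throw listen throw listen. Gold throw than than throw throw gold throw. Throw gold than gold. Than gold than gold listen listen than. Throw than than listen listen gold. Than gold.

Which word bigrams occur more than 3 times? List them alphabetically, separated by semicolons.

gold than; gold throw; listen gold; than gold; throw gold; throw listen

Bigram counts meeting the condition (more than 3 times):
  gold than: 5
  gold throw: 4
  listen gold: 4
  than gold: 5
  throw gold: 4
  throw listen: 4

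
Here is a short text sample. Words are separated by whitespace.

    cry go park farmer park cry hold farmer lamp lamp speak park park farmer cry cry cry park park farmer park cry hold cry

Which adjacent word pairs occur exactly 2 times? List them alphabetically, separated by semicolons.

cry cry; cry hold; farmer park; park cry; park park

Bigram counts meeting the condition (exactly 2 times):
  cry cry: 2
  cry hold: 2
  farmer park: 2
  park cry: 2
  park park: 2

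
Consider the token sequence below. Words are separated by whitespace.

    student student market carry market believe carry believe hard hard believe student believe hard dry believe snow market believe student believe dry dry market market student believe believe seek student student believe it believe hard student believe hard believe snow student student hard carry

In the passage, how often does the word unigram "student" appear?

10

Scanning the 44 tokens for "student":
  position 1: student
  position 2: student
  position 12: student
  position 20: student
  position 26: student
  position 30: student
  position 31: student
  position 36: student
  position 41: student
  position 42: student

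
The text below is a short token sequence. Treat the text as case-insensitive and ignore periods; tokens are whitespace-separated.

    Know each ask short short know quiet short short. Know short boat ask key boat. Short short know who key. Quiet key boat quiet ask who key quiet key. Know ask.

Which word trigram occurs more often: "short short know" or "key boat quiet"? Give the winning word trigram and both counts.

"short short know": 3 occurrences
"key boat quiet": 1 occurrence

"short short know" (3 vs 1)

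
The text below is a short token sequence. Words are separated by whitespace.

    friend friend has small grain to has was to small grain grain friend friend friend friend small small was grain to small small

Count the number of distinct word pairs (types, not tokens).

15

23 tokens → 22 bigram windows in total.
Repeated bigrams (each contributes count−1 duplicates):
  friend friend: 4
  grain to: 2
  small grain: 2
  small small: 2
  to small: 2
7 duplicate windows → 22 − 7 = 15 distinct.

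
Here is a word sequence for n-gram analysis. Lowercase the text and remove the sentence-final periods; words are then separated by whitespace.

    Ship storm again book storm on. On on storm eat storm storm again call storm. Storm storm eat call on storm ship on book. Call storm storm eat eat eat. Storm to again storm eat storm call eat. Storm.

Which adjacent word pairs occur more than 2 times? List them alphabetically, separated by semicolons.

eat storm; storm eat; storm storm

Bigram counts meeting the condition (more than 2 times):
  eat storm: 4
  storm eat: 4
  storm storm: 4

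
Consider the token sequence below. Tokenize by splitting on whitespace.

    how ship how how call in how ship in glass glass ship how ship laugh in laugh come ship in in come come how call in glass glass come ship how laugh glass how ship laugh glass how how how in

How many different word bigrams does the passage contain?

24

41 tokens → 40 bigram windows in total.
Repeated bigrams (each contributes count−1 duplicates):
  how ship: 4
  how how: 3
  ship how: 3
  call in: 2
  come ship: 2
  glass glass: 2
  glass how: 2
  how call: 2
  … (4 more repeated)
16 duplicate windows → 40 − 16 = 24 distinct.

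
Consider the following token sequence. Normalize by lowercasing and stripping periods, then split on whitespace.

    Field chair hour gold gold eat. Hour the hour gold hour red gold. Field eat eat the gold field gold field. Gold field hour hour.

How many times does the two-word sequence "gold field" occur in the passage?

4

Scanning the 24 overlapping bigram windows for "gold field":
  position 13–14: gold field
  position 18–19: gold field
  position 20–21: gold field
  position 22–23: gold field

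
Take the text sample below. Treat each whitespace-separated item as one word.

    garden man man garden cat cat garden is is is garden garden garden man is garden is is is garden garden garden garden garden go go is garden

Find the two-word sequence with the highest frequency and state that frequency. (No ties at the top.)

"garden garden", 6 times

Bigram frequencies (highest first):
  garden garden: 6
  is is: 4
  is garden: 4
  garden man: 2
  garden is: 2
  man man: 1
  … (8 more, each ≤ 1)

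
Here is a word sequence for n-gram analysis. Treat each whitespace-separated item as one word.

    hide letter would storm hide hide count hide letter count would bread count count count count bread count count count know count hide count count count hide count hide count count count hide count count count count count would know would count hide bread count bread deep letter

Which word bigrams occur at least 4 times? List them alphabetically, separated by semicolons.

count count; count hide; hide count

Bigram counts meeting the condition (at least 4 times):
  count count: 13
  count hide: 6
  hide count: 5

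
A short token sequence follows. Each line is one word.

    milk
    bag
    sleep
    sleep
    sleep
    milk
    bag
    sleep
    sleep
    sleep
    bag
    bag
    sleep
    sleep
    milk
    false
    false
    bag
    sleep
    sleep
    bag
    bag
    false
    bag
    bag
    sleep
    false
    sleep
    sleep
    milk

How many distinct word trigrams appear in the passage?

18

30 tokens → 28 trigram windows in total.
Repeated trigrams (each contributes count−1 duplicates):
  bag sleep sleep: 4
  sleep sleep milk: 3
  bag bag sleep: 2
  milk bag sleep: 2
  sleep bag bag: 2
  sleep sleep bag: 2
  sleep sleep sleep: 2
10 duplicate windows → 28 − 10 = 18 distinct.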